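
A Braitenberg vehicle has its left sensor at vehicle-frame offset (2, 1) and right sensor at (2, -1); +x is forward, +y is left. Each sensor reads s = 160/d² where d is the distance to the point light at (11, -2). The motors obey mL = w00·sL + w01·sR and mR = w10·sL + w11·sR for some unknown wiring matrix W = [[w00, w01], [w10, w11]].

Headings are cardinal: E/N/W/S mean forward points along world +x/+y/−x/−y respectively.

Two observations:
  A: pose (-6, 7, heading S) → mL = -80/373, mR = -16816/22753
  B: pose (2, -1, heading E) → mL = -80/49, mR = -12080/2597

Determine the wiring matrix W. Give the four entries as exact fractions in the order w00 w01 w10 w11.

0 -1/2 -1 -1/2

obs A: pose=(-6,7,S) → sL=32/61, sR=160/373, mL=-80/373, mR=-16816/22753
obs B: pose=(2,-1,E) → sL=160/53, sR=160/49, mL=-80/49, mR=-12080/2597
sensor matrix S = [[32/61, 160/373], [160/53, 160/49]]; det S = 24698880/59089541
solve [mL_A; mL_B] = S·[w00; w01] and [mR_A; mR_B] = S·[w10; w11]:
  w00 = 0, w01 = -1/2, w10 = -1, w11 = -1/2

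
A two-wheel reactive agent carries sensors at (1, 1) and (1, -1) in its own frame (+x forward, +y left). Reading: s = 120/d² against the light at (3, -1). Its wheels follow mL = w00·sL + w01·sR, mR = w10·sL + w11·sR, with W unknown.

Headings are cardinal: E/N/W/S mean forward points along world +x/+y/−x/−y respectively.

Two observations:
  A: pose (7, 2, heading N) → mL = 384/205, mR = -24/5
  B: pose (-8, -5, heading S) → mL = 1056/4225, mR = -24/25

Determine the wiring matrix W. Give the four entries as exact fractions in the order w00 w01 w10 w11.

obs A: pose=(7,2,N) → sL=24/5, sR=120/41, mL=384/205, mR=-24/5
obs B: pose=(-8,-5,S) → sL=24/25, sR=120/169, mL=1056/4225, mR=-24/25
sensor matrix S = [[24/5, 120/41], [24/25, 120/169]]; det S = 20736/34645
solve [mL_A; mL_B] = S·[w00; w01] and [mR_A; mR_B] = S·[w10; w11]:
  w00 = 1, w01 = -1, w10 = -1, w11 = 0

1 -1 -1 0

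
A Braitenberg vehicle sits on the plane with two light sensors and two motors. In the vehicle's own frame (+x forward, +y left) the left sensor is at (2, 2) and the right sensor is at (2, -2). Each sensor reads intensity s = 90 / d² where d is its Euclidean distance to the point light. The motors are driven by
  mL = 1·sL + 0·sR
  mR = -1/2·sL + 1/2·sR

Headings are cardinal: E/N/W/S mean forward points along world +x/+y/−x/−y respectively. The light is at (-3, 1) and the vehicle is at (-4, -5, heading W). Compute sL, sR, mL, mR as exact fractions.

90/73 18/5 90/73 432/365

left sensor world pos  = (-6, -7); dL² = 73
right sensor world pos = (-6, -3); dR² = 25
sL = 90/73 = 90/73
sR = 90/25 = 18/5
mL = 1·sL + 0·sR = 90/73
mR = -1/2·sL + 1/2·sR = 432/365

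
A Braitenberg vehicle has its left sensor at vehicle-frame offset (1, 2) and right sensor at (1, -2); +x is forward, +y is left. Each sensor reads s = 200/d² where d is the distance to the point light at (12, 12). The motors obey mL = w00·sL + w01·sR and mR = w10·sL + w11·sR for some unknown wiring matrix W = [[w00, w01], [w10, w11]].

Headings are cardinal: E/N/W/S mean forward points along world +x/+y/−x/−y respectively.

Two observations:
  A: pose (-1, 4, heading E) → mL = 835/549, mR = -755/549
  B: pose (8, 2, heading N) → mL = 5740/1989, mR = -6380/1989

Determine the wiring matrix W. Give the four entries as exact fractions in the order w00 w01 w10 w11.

1 1/2 -1/2 -1

obs A: pose=(-1,4,E) → sL=10/9, sR=50/61, mL=835/549, mR=-755/549
obs B: pose=(8,2,N) → sL=200/117, sR=40/17, mL=5740/1989, mR=-6380/1989
sensor matrix S = [[10/9, 50/61], [200/117, 40/17]]; det S = 147200/121329
solve [mL_A; mL_B] = S·[w00; w01] and [mR_A; mR_B] = S·[w10; w11]:
  w00 = 1, w01 = 1/2, w10 = -1/2, w11 = -1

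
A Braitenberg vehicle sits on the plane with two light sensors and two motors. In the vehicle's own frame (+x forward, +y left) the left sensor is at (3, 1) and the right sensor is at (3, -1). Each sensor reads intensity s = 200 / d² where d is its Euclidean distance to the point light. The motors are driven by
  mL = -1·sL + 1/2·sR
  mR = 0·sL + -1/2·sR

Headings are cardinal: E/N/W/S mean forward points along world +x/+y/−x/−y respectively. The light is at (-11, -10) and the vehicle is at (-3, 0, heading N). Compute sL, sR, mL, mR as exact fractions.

100/109 4/5 -282/545 -2/5

left sensor world pos  = (-4, 3); dL² = 218
right sensor world pos = (-2, 3); dR² = 250
sL = 200/218 = 100/109
sR = 200/250 = 4/5
mL = -1·sL + 1/2·sR = -282/545
mR = 0·sL + -1/2·sR = -2/5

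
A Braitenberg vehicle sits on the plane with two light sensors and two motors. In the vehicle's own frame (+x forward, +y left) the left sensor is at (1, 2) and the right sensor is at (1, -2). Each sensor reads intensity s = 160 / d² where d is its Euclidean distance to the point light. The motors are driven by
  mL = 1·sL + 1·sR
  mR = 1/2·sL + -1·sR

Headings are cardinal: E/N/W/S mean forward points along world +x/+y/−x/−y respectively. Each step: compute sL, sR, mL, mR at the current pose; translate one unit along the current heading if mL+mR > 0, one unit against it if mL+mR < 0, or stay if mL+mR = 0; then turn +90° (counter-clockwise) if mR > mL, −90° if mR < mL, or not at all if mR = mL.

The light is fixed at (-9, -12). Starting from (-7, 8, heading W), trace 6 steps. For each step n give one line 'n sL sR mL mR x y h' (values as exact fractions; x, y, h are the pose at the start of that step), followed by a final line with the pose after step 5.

n=0: pose=(-7,8,W); sL=32/65, sR=32/97; mL=5184/6305, mR=-528/6305; mL+mR=48/65 → advance +1; mR−mL=-5712/6305 → turn -1·90°
n=1: pose=(-8,8,N); sL=80/221, sR=16/45; mL=7136/9945, mR=-1736/9945; mL+mR=120/221 → advance +1; mR−mL=-8872/9945 → turn -1·90°
n=2: pose=(-8,9,E); sL=160/533, sR=32/73; mL=28736/38909, mR=-11216/38909; mL+mR=240/533 → advance +1; mR−mL=-39952/38909 → turn -1·90°
n=3: pose=(-7,9,S); sL=5/13, sR=2/5; mL=51/65, mR=-27/130; mL+mR=15/26 → advance +1; mR−mL=-129/130 → turn -1·90°
n=4: pose=(-7,8,W); sL=32/65, sR=32/97; mL=5184/6305, mR=-528/6305; mL+mR=48/65 → advance +1; mR−mL=-5712/6305 → turn -1·90°
n=5: pose=(-8,8,N); sL=80/221, sR=16/45; mL=7136/9945, mR=-1736/9945; mL+mR=120/221 → advance +1; mR−mL=-8872/9945 → turn -1·90°

0 32/65 32/97 5184/6305 -528/6305 -7 8 W
1 80/221 16/45 7136/9945 -1736/9945 -8 8 N
2 160/533 32/73 28736/38909 -11216/38909 -8 9 E
3 5/13 2/5 51/65 -27/130 -7 9 S
4 32/65 32/97 5184/6305 -528/6305 -7 8 W
5 80/221 16/45 7136/9945 -1736/9945 -8 8 N
final -8 9 E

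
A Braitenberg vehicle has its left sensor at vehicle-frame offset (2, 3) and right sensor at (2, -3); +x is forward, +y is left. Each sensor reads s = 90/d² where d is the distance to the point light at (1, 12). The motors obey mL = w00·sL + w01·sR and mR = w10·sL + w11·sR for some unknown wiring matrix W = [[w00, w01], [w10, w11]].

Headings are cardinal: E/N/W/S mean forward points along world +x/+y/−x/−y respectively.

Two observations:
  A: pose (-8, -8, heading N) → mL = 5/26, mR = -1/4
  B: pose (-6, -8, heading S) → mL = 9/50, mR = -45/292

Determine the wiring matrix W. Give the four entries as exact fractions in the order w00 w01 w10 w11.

obs A: pose=(-8,-8,N) → sL=5/26, sR=1/4, mL=5/26, mR=-1/4
obs B: pose=(-6,-8,S) → sL=9/50, sR=45/292, mL=9/50, mR=-45/292
sensor matrix S = [[5/26, 1/4], [9/50, 45/292]]; det S = -729/47450
solve [mL_A; mL_B] = S·[w00; w01] and [mR_A; mR_B] = S·[w10; w11]:
  w00 = 1, w01 = 0, w10 = 0, w11 = -1

1 0 0 -1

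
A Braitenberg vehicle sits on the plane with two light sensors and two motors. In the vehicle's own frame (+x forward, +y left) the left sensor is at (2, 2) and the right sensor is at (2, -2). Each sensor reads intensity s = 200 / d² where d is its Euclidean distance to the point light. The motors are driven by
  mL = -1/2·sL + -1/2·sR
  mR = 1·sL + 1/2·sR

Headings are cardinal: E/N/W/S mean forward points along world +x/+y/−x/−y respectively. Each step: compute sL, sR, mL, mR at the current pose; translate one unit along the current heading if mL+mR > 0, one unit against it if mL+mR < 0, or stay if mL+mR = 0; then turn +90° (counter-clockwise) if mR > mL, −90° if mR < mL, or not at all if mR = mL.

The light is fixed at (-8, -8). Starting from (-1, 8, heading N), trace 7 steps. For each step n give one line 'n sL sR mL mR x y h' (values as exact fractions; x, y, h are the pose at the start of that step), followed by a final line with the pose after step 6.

n=0: pose=(-1,8,N); sL=200/349, sR=40/81; mL=-15080/28269, mR=23180/28269; mL+mR=100/349 → advance +1; mR−mL=38260/28269 → turn +1·90°
n=1: pose=(-1,9,W); sL=4/5, sR=100/193; mL=-636/965, mR=1022/965; mL+mR=2/5 → advance +1; mR−mL=1658/965 → turn +1·90°
n=2: pose=(-2,9,S); sL=200/289, sR=200/241; mL=-53000/69649, mR=77100/69649; mL+mR=100/289 → advance +1; mR−mL=130100/69649 → turn +1·90°
n=3: pose=(-2,8,E); sL=50/97, sR=10/13; mL=-810/1261, mR=1135/1261; mL+mR=25/97 → advance +1; mR−mL=1945/1261 → turn +1·90°
n=4: pose=(-1,8,N); sL=200/349, sR=40/81; mL=-15080/28269, mR=23180/28269; mL+mR=100/349 → advance +1; mR−mL=38260/28269 → turn +1·90°
n=5: pose=(-1,9,W); sL=4/5, sR=100/193; mL=-636/965, mR=1022/965; mL+mR=2/5 → advance +1; mR−mL=1658/965 → turn +1·90°
n=6: pose=(-2,9,S); sL=200/289, sR=200/241; mL=-53000/69649, mR=77100/69649; mL+mR=100/289 → advance +1; mR−mL=130100/69649 → turn +1·90°

0 200/349 40/81 -15080/28269 23180/28269 -1 8 N
1 4/5 100/193 -636/965 1022/965 -1 9 W
2 200/289 200/241 -53000/69649 77100/69649 -2 9 S
3 50/97 10/13 -810/1261 1135/1261 -2 8 E
4 200/349 40/81 -15080/28269 23180/28269 -1 8 N
5 4/5 100/193 -636/965 1022/965 -1 9 W
6 200/289 200/241 -53000/69649 77100/69649 -2 9 S
final -2 8 E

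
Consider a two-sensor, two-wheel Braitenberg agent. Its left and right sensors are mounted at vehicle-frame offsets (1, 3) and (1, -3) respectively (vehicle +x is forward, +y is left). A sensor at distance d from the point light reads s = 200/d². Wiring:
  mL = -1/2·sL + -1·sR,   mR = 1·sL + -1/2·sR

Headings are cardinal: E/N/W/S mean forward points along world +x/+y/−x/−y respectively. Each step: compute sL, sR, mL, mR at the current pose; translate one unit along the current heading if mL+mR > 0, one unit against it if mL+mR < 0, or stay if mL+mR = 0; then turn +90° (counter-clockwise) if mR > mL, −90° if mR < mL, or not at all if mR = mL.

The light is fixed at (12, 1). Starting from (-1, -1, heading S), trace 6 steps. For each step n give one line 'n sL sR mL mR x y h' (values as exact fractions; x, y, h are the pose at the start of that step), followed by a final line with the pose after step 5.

0 200/109 40/53 -9660/5777 8420/5777 -1 -1 S
1 50/37 5/4 -285/148 215/296 -1 0 E
2 200/289 200/121 -69900/34969 -4700/34969 -2 0 N
3 4/5 100/113 -726/565 202/565 -2 -1 W
4 200/109 40/53 -9660/5777 8420/5777 -1 -1 S
5 50/37 5/4 -285/148 215/296 -1 0 E
final -2 0 N

n=0: pose=(-1,-1,S); sL=200/109, sR=40/53; mL=-9660/5777, mR=8420/5777; mL+mR=-1240/5777 → advance -1; mR−mL=18080/5777 → turn +1·90°
n=1: pose=(-1,0,E); sL=50/37, sR=5/4; mL=-285/148, mR=215/296; mL+mR=-355/296 → advance -1; mR−mL=785/296 → turn +1·90°
n=2: pose=(-2,0,N); sL=200/289, sR=200/121; mL=-69900/34969, mR=-4700/34969; mL+mR=-74600/34969 → advance -1; mR−mL=65200/34969 → turn +1·90°
n=3: pose=(-2,-1,W); sL=4/5, sR=100/113; mL=-726/565, mR=202/565; mL+mR=-524/565 → advance -1; mR−mL=928/565 → turn +1·90°
n=4: pose=(-1,-1,S); sL=200/109, sR=40/53; mL=-9660/5777, mR=8420/5777; mL+mR=-1240/5777 → advance -1; mR−mL=18080/5777 → turn +1·90°
n=5: pose=(-1,0,E); sL=50/37, sR=5/4; mL=-285/148, mR=215/296; mL+mR=-355/296 → advance -1; mR−mL=785/296 → turn +1·90°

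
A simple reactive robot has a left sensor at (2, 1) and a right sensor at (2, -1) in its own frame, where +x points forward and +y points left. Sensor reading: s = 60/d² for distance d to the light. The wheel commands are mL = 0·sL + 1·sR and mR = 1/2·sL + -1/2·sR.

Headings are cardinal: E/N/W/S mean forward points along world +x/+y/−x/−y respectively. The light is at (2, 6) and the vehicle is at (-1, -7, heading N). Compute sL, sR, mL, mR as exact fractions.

60/137 12/25 12/25 -72/3425

left sensor world pos  = (-2, -5); dL² = 137
right sensor world pos = (0, -5); dR² = 125
sL = 60/137 = 60/137
sR = 60/125 = 12/25
mL = 0·sL + 1·sR = 12/25
mR = 1/2·sL + -1/2·sR = -72/3425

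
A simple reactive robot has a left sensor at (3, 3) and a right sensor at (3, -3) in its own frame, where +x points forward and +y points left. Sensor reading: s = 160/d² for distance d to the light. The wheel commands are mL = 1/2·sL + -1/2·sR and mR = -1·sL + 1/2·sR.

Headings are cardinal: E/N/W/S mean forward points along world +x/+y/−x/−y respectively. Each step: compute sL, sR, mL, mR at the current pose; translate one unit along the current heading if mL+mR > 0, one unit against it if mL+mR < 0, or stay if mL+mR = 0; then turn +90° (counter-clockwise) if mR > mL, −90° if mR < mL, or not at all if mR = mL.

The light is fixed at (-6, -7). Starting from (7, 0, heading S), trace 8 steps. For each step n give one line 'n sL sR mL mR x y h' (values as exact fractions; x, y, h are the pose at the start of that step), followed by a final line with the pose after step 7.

0 10/17 40/29 -195/493 50/493 7 0 S
1 160/377 160/281 -7680/105937 -14800/105937 7 1 E
2 16/25 80/53 -576/1325 152/1325 6 1 S
3 160/369 160/261 -320/3567 -1360/10701 6 2 E
4 20/29 8/5 -66/145 16/145 5 2 S
5 32/73 32/49 -384/3577 -400/3577 5 3 E
6 80/109 80/49 -2400/5341 440/5341 4 3 S
7 32/73 160/233 -2112/17009 -1616/17009 4 4 E
final 3 4 N

n=0: pose=(7,0,S); sL=10/17, sR=40/29; mL=-195/493, mR=50/493; mL+mR=-5/17 → advance -1; mR−mL=245/493 → turn +1·90°
n=1: pose=(7,1,E); sL=160/377, sR=160/281; mL=-7680/105937, mR=-14800/105937; mL+mR=-80/377 → advance -1; mR−mL=-7120/105937 → turn -1·90°
n=2: pose=(6,1,S); sL=16/25, sR=80/53; mL=-576/1325, mR=152/1325; mL+mR=-8/25 → advance -1; mR−mL=728/1325 → turn +1·90°
n=3: pose=(6,2,E); sL=160/369, sR=160/261; mL=-320/3567, mR=-1360/10701; mL+mR=-80/369 → advance -1; mR−mL=-400/10701 → turn -1·90°
n=4: pose=(5,2,S); sL=20/29, sR=8/5; mL=-66/145, mR=16/145; mL+mR=-10/29 → advance -1; mR−mL=82/145 → turn +1·90°
n=5: pose=(5,3,E); sL=32/73, sR=32/49; mL=-384/3577, mR=-400/3577; mL+mR=-16/73 → advance -1; mR−mL=-16/3577 → turn -1·90°
n=6: pose=(4,3,S); sL=80/109, sR=80/49; mL=-2400/5341, mR=440/5341; mL+mR=-40/109 → advance -1; mR−mL=2840/5341 → turn +1·90°
n=7: pose=(4,4,E); sL=32/73, sR=160/233; mL=-2112/17009, mR=-1616/17009; mL+mR=-16/73 → advance -1; mR−mL=496/17009 → turn +1·90°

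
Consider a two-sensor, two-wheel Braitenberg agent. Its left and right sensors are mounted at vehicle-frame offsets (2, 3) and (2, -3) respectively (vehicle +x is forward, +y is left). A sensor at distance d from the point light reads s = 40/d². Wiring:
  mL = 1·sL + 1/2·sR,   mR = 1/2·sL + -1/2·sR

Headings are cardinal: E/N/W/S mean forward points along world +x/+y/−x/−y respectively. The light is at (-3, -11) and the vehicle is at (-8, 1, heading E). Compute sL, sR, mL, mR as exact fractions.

left sensor world pos  = (-6, 4); dL² = 234
right sensor world pos = (-6, -2); dR² = 90
sL = 40/234 = 20/117
sR = 40/90 = 4/9
mL = 1·sL + 1/2·sR = 46/117
mR = 1/2·sL + -1/2·sR = -16/117

20/117 4/9 46/117 -16/117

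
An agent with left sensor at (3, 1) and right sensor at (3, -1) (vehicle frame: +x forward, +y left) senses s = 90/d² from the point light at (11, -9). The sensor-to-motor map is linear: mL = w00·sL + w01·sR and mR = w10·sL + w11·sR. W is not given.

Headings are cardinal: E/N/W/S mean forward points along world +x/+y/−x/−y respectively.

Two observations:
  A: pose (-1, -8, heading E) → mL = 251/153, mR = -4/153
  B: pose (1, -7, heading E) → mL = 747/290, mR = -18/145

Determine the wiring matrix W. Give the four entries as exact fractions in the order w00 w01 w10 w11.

obs A: pose=(-1,-8,E) → sL=18/17, sR=10/9, mL=251/153, mR=-4/153
obs B: pose=(1,-7,E) → sL=45/29, sR=9/5, mL=747/290, mR=-18/145
sensor matrix S = [[18/17, 10/9], [45/29, 9/5]]; det S = 448/2465
solve [mL_A; mL_B] = S·[w00; w01] and [mR_A; mR_B] = S·[w10; w11]:
  w00 = 1/2, w01 = 1, w10 = 1/2, w11 = -1/2

1/2 1 1/2 -1/2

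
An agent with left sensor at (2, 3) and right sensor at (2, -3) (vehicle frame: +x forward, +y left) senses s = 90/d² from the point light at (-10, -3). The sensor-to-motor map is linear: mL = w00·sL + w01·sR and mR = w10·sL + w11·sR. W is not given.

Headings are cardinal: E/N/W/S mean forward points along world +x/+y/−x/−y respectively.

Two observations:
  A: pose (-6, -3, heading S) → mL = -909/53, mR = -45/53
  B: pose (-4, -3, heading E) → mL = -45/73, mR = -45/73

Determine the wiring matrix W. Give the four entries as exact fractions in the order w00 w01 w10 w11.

obs A: pose=(-6,-3,S) → sL=90/53, sR=18, mL=-909/53, mR=-45/53
obs B: pose=(-4,-3,E) → sL=90/73, sR=90/73, mL=-45/73, mR=-45/73
sensor matrix S = [[90/53, 18], [90/73, 90/73]]; det S = -77760/3869
solve [mL_A; mL_B] = S·[w00; w01] and [mR_A; mR_B] = S·[w10; w11]:
  w00 = 1/2, w01 = -1, w10 = -1/2, w11 = 0

1/2 -1 -1/2 0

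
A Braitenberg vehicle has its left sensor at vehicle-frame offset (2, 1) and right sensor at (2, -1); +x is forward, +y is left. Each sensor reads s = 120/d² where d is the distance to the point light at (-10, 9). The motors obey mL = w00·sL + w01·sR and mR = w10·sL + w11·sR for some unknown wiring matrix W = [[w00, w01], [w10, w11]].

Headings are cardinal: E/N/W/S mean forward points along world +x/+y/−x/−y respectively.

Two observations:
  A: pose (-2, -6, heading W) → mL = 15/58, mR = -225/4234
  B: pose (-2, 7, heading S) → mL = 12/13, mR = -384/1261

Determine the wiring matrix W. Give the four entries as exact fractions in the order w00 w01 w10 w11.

0 1/2 1/2 -1/2

obs A: pose=(-2,-6,W) → sL=30/73, sR=15/29, mL=15/58, mR=-225/4234
obs B: pose=(-2,7,S) → sL=120/97, sR=24/13, mL=12/13, mR=-384/1261
sensor matrix S = [[30/73, 15/29], [120/97, 24/13]]; det S = 317160/2669537
solve [mL_A; mL_B] = S·[w00; w01] and [mR_A; mR_B] = S·[w10; w11]:
  w00 = 0, w01 = 1/2, w10 = 1/2, w11 = -1/2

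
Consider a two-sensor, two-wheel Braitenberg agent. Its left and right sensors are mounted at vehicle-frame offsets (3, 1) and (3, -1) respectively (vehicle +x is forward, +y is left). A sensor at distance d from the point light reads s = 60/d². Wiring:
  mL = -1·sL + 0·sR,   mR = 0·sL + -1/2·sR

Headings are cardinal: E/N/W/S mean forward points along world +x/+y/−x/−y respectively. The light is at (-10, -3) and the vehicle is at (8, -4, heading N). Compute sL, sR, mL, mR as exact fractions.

left sensor world pos  = (7, -1); dL² = 293
right sensor world pos = (9, -1); dR² = 365
sL = 60/293 = 60/293
sR = 60/365 = 12/73
mL = -1·sL + 0·sR = -60/293
mR = 0·sL + -1/2·sR = -6/73

60/293 12/73 -60/293 -6/73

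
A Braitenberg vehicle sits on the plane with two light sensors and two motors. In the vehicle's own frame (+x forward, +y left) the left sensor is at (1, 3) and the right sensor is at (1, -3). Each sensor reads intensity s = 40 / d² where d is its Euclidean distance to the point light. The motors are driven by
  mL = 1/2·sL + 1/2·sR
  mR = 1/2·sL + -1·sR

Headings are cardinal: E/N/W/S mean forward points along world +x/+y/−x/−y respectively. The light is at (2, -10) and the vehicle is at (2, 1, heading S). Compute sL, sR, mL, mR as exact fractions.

left sensor world pos  = (5, 0); dL² = 109
right sensor world pos = (-1, 0); dR² = 109
sL = 40/109 = 40/109
sR = 40/109 = 40/109
mL = 1/2·sL + 1/2·sR = 40/109
mR = 1/2·sL + -1·sR = -20/109

40/109 40/109 40/109 -20/109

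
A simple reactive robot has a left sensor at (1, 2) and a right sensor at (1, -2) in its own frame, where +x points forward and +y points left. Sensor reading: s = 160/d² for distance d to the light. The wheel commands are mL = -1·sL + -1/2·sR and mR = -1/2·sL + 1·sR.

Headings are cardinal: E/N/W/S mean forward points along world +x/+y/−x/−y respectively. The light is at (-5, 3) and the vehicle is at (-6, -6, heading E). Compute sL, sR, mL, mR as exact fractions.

left sensor world pos  = (-5, -4); dL² = 49
right sensor world pos = (-5, -8); dR² = 121
sL = 160/49 = 160/49
sR = 160/121 = 160/121
mL = -1·sL + -1/2·sR = -23280/5929
mR = -1/2·sL + 1·sR = -1840/5929

160/49 160/121 -23280/5929 -1840/5929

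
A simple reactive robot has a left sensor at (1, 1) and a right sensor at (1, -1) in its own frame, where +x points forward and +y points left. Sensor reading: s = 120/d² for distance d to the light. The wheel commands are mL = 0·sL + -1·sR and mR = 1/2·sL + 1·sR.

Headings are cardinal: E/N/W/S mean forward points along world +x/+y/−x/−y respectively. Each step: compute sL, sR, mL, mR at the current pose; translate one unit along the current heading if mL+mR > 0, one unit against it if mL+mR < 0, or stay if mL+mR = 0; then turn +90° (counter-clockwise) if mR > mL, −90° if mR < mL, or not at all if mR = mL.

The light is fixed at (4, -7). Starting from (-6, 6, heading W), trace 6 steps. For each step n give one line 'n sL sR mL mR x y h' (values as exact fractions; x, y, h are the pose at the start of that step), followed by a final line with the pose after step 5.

0 24/53 120/317 -120/317 10164/16801 -6 6 W
1 30/61 5/12 -5/12 485/732 -7 6 S
2 120/269 120/221 -120/221 45540/59449 -7 5 E
3 12/29 12/25 -12/25 498/725 -6 5 N
4 24/53 120/317 -120/317 10164/16801 -6 6 W
5 30/61 5/12 -5/12 485/732 -7 6 S
final -7 5 E

n=0: pose=(-6,6,W); sL=24/53, sR=120/317; mL=-120/317, mR=10164/16801; mL+mR=12/53 → advance +1; mR−mL=16524/16801 → turn +1·90°
n=1: pose=(-7,6,S); sL=30/61, sR=5/12; mL=-5/12, mR=485/732; mL+mR=15/61 → advance +1; mR−mL=395/366 → turn +1·90°
n=2: pose=(-7,5,E); sL=120/269, sR=120/221; mL=-120/221, mR=45540/59449; mL+mR=60/269 → advance +1; mR−mL=77820/59449 → turn +1·90°
n=3: pose=(-6,5,N); sL=12/29, sR=12/25; mL=-12/25, mR=498/725; mL+mR=6/29 → advance +1; mR−mL=846/725 → turn +1·90°
n=4: pose=(-6,6,W); sL=24/53, sR=120/317; mL=-120/317, mR=10164/16801; mL+mR=12/53 → advance +1; mR−mL=16524/16801 → turn +1·90°
n=5: pose=(-7,6,S); sL=30/61, sR=5/12; mL=-5/12, mR=485/732; mL+mR=15/61 → advance +1; mR−mL=395/366 → turn +1·90°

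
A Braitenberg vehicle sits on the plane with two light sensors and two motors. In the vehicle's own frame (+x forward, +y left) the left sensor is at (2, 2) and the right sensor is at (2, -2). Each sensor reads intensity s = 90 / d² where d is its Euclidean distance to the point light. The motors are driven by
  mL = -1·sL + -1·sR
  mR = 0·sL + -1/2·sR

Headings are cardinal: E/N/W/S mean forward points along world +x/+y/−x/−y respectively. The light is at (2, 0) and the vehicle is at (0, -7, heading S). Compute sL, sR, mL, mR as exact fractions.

left sensor world pos  = (2, -9); dL² = 81
right sensor world pos = (-2, -9); dR² = 97
sL = 90/81 = 10/9
sR = 90/97 = 90/97
mL = -1·sL + -1·sR = -1780/873
mR = 0·sL + -1/2·sR = -45/97

10/9 90/97 -1780/873 -45/97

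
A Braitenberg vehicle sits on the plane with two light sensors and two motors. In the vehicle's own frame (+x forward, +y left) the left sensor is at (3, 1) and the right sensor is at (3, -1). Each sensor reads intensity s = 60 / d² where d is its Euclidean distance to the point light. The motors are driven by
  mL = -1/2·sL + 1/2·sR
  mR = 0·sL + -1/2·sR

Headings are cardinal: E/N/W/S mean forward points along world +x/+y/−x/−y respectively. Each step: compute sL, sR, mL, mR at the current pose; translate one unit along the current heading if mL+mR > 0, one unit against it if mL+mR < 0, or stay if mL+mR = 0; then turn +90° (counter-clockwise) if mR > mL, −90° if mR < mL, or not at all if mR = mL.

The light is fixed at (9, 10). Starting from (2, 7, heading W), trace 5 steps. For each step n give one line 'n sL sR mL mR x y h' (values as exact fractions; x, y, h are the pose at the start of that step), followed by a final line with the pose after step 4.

0 15/29 15/26 45/1508 -15/52 2 7 W
1 60/49 12/5 144/245 -6/5 3 7 N
2 10/3 30/17 -40/51 -15/17 3 6 E
3 12/17 60/113 -168/1921 -30/113 2 6 S
4 15/29 15/26 45/1508 -15/52 2 7 W
final 3 7 N

n=0: pose=(2,7,W); sL=15/29, sR=15/26; mL=45/1508, mR=-15/52; mL+mR=-15/58 → advance -1; mR−mL=-120/377 → turn -1·90°
n=1: pose=(3,7,N); sL=60/49, sR=12/5; mL=144/245, mR=-6/5; mL+mR=-30/49 → advance -1; mR−mL=-438/245 → turn -1·90°
n=2: pose=(3,6,E); sL=10/3, sR=30/17; mL=-40/51, mR=-15/17; mL+mR=-5/3 → advance -1; mR−mL=-5/51 → turn -1·90°
n=3: pose=(2,6,S); sL=12/17, sR=60/113; mL=-168/1921, mR=-30/113; mL+mR=-6/17 → advance -1; mR−mL=-342/1921 → turn -1·90°
n=4: pose=(2,7,W); sL=15/29, sR=15/26; mL=45/1508, mR=-15/52; mL+mR=-15/58 → advance -1; mR−mL=-120/377 → turn -1·90°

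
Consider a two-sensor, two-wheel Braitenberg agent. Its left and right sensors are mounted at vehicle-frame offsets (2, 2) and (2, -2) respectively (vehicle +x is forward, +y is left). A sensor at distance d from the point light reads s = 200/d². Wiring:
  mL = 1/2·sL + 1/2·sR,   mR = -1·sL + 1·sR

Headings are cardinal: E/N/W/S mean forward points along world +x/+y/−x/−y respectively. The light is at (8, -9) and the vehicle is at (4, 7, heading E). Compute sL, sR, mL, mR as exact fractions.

25/41 1 33/41 16/41

left sensor world pos  = (6, 9); dL² = 328
right sensor world pos = (6, 5); dR² = 200
sL = 200/328 = 25/41
sR = 200/200 = 1
mL = 1/2·sL + 1/2·sR = 33/41
mR = -1·sL + 1·sR = 16/41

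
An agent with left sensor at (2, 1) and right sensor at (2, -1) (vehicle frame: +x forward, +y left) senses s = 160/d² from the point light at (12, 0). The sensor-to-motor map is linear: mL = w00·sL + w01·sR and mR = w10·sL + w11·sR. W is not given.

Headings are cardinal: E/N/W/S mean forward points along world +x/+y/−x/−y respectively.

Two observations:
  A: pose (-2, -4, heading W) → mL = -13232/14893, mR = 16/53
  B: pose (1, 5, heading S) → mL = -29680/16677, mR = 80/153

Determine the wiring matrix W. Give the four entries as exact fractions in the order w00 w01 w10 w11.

-1/2 -1 0 1/2

obs A: pose=(-2,-4,W) → sL=160/281, sR=32/53, mL=-13232/14893, mR=16/53
obs B: pose=(1,5,S) → sL=160/109, sR=160/153, mL=-29680/16677, mR=80/153
sensor matrix S = [[160/281, 32/53], [160/109, 160/153]]; det S = -72232960/248370561
solve [mL_A; mL_B] = S·[w00; w01] and [mR_A; mR_B] = S·[w10; w11]:
  w00 = -1/2, w01 = -1, w10 = 0, w11 = 1/2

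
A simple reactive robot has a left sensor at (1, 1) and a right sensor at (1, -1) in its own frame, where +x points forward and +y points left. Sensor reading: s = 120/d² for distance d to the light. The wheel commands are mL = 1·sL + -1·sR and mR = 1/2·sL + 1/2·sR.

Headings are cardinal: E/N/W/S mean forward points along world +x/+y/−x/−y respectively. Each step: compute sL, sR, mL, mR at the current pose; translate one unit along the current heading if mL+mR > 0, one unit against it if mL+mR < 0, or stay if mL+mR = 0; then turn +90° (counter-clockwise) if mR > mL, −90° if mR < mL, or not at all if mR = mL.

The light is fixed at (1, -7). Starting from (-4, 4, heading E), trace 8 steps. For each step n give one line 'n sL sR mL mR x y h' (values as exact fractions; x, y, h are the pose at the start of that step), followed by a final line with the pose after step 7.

n=0: pose=(-4,4,E); sL=3/4, sR=30/29; mL=-33/116, mR=207/232; mL+mR=141/232 → advance +1; mR−mL=273/232 → turn +1·90°
n=1: pose=(-3,4,N); sL=120/169, sR=40/51; mL=-640/8619, mR=6440/8619; mL+mR=5800/8619 → advance +1; mR−mL=2360/2873 → turn +1·90°
n=2: pose=(-3,5,W); sL=60/73, sR=60/97; mL=1440/7081, mR=5100/7081; mL+mR=6540/7081 → advance +1; mR−mL=3660/7081 → turn +1·90°
n=3: pose=(-4,5,S); sL=120/137, sR=120/157; mL=2400/21509, mR=17640/21509; mL+mR=20040/21509 → advance +1; mR−mL=15240/21509 → turn +1·90°
n=4: pose=(-4,4,E); sL=3/4, sR=30/29; mL=-33/116, mR=207/232; mL+mR=141/232 → advance +1; mR−mL=273/232 → turn +1·90°
n=5: pose=(-3,4,N); sL=120/169, sR=40/51; mL=-640/8619, mR=6440/8619; mL+mR=5800/8619 → advance +1; mR−mL=2360/2873 → turn +1·90°
n=6: pose=(-3,5,W); sL=60/73, sR=60/97; mL=1440/7081, mR=5100/7081; mL+mR=6540/7081 → advance +1; mR−mL=3660/7081 → turn +1·90°
n=7: pose=(-4,5,S); sL=120/137, sR=120/157; mL=2400/21509, mR=17640/21509; mL+mR=20040/21509 → advance +1; mR−mL=15240/21509 → turn +1·90°

0 3/4 30/29 -33/116 207/232 -4 4 E
1 120/169 40/51 -640/8619 6440/8619 -3 4 N
2 60/73 60/97 1440/7081 5100/7081 -3 5 W
3 120/137 120/157 2400/21509 17640/21509 -4 5 S
4 3/4 30/29 -33/116 207/232 -4 4 E
5 120/169 40/51 -640/8619 6440/8619 -3 4 N
6 60/73 60/97 1440/7081 5100/7081 -3 5 W
7 120/137 120/157 2400/21509 17640/21509 -4 5 S
final -4 4 E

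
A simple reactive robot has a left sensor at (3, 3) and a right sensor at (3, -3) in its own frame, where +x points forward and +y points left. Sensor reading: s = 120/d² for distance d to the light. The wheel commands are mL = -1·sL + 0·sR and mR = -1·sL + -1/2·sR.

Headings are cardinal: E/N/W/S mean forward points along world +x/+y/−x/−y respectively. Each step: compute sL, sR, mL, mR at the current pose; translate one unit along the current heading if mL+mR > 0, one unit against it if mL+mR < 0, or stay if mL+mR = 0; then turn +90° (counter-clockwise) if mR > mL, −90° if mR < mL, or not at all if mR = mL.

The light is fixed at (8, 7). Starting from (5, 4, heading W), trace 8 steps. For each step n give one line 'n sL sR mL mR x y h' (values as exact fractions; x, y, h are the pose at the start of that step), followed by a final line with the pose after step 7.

n=0: pose=(5,4,W); sL=5/3, sR=10/3; mL=-5/3, mR=-10/3; mL+mR=-5 → advance -1; mR−mL=-5/3 → turn -1·90°
n=1: pose=(6,4,N); sL=24/5, sR=120; mL=-24/5, mR=-324/5; mL+mR=-348/5 → advance -1; mR−mL=-60 → turn -1·90°
n=2: pose=(6,3,E); sL=60, sR=12/5; mL=-60, mR=-306/5; mL+mR=-606/5 → advance -1; mR−mL=-6/5 → turn -1·90°
n=3: pose=(5,3,S); sL=120/49, sR=24/17; mL=-120/49, mR=-2628/833; mL+mR=-4668/833 → advance -1; mR−mL=-12/17 → turn -1·90°
n=4: pose=(5,4,W); sL=5/3, sR=10/3; mL=-5/3, mR=-10/3; mL+mR=-5 → advance -1; mR−mL=-5/3 → turn -1·90°
n=5: pose=(6,4,N); sL=24/5, sR=120; mL=-24/5, mR=-324/5; mL+mR=-348/5 → advance -1; mR−mL=-60 → turn -1·90°
n=6: pose=(6,3,E); sL=60, sR=12/5; mL=-60, mR=-306/5; mL+mR=-606/5 → advance -1; mR−mL=-6/5 → turn -1·90°
n=7: pose=(5,3,S); sL=120/49, sR=24/17; mL=-120/49, mR=-2628/833; mL+mR=-4668/833 → advance -1; mR−mL=-12/17 → turn -1·90°

0 5/3 10/3 -5/3 -10/3 5 4 W
1 24/5 120 -24/5 -324/5 6 4 N
2 60 12/5 -60 -306/5 6 3 E
3 120/49 24/17 -120/49 -2628/833 5 3 S
4 5/3 10/3 -5/3 -10/3 5 4 W
5 24/5 120 -24/5 -324/5 6 4 N
6 60 12/5 -60 -306/5 6 3 E
7 120/49 24/17 -120/49 -2628/833 5 3 S
final 5 4 W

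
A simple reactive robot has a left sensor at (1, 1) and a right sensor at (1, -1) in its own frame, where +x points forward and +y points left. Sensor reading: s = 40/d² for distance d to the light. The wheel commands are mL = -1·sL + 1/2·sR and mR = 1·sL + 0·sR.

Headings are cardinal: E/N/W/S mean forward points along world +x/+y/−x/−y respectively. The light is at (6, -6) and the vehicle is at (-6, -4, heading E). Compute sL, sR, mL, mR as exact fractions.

4/13 20/61 -114/793 4/13

left sensor world pos  = (-5, -3); dL² = 130
right sensor world pos = (-5, -5); dR² = 122
sL = 40/130 = 4/13
sR = 40/122 = 20/61
mL = -1·sL + 1/2·sR = -114/793
mR = 1·sL + 0·sR = 4/13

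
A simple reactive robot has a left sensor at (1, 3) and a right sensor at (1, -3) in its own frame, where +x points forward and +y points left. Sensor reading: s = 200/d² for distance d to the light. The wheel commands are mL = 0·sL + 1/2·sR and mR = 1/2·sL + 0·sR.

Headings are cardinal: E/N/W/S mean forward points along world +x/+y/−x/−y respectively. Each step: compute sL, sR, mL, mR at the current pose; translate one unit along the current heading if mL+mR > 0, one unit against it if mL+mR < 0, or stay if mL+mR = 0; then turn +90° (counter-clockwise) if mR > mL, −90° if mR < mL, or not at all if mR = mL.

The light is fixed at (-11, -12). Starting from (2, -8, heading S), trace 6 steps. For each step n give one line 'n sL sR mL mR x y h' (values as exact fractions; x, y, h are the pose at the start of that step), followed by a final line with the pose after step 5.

0 40/53 200/109 100/109 20/53 2 -8 S
1 25/18 10/9 5/9 25/36 2 -9 W
2 200/229 40/17 20/17 100/229 1 -9 S
3 100/61 100/73 50/73 50/61 1 -10 W
4 200/197 40/13 20/13 100/197 0 -10 S
5 25/13 50/29 25/29 25/26 0 -11 W
final -1 -11 S

n=0: pose=(2,-8,S); sL=40/53, sR=200/109; mL=100/109, mR=20/53; mL+mR=7480/5777 → advance +1; mR−mL=-3120/5777 → turn -1·90°
n=1: pose=(2,-9,W); sL=25/18, sR=10/9; mL=5/9, mR=25/36; mL+mR=5/4 → advance +1; mR−mL=5/36 → turn +1·90°
n=2: pose=(1,-9,S); sL=200/229, sR=40/17; mL=20/17, mR=100/229; mL+mR=6280/3893 → advance +1; mR−mL=-2880/3893 → turn -1·90°
n=3: pose=(1,-10,W); sL=100/61, sR=100/73; mL=50/73, mR=50/61; mL+mR=6700/4453 → advance +1; mR−mL=600/4453 → turn +1·90°
n=4: pose=(0,-10,S); sL=200/197, sR=40/13; mL=20/13, mR=100/197; mL+mR=5240/2561 → advance +1; mR−mL=-2640/2561 → turn -1·90°
n=5: pose=(0,-11,W); sL=25/13, sR=50/29; mL=25/29, mR=25/26; mL+mR=1375/754 → advance +1; mR−mL=75/754 → turn +1·90°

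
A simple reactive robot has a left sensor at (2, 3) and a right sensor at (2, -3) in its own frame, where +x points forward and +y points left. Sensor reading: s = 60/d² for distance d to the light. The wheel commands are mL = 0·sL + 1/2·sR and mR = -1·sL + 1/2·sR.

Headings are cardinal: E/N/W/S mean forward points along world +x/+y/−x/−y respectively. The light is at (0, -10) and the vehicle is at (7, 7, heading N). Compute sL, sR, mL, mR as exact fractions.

left sensor world pos  = (4, 9); dL² = 377
right sensor world pos = (10, 9); dR² = 461
sL = 60/377 = 60/377
sR = 60/461 = 60/461
mL = 0·sL + 1/2·sR = 30/461
mR = -1·sL + 1/2·sR = -16350/173797

60/377 60/461 30/461 -16350/173797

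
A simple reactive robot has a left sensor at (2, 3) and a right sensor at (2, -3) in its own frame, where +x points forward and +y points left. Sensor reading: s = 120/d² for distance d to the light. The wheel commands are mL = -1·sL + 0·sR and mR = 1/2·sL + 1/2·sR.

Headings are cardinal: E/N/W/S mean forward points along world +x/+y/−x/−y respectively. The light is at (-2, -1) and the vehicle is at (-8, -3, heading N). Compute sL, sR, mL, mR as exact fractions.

left sensor world pos  = (-11, -1); dL² = 81
right sensor world pos = (-5, -1); dR² = 9
sL = 120/81 = 40/27
sR = 120/9 = 40/3
mL = -1·sL + 0·sR = -40/27
mR = 1/2·sL + 1/2·sR = 200/27

40/27 40/3 -40/27 200/27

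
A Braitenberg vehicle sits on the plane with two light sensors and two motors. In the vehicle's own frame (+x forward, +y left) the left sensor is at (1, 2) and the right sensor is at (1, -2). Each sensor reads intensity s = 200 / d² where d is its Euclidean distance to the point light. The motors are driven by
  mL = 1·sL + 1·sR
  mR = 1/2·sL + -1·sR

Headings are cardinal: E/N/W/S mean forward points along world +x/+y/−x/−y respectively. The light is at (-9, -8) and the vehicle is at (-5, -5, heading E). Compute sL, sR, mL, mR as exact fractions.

4 100/13 152/13 -74/13

left sensor world pos  = (-4, -3); dL² = 50
right sensor world pos = (-4, -7); dR² = 26
sL = 200/50 = 4
sR = 200/26 = 100/13
mL = 1·sL + 1·sR = 152/13
mR = 1/2·sL + -1·sR = -74/13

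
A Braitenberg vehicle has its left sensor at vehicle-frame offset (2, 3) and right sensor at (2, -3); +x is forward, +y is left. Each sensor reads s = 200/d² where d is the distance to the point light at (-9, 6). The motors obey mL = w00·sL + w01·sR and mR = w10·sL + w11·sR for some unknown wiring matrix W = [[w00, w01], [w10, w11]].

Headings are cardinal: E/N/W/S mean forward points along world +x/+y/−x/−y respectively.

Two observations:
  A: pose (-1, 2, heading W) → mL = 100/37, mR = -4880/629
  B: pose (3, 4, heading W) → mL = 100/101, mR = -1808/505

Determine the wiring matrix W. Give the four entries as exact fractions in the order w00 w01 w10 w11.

obs A: pose=(-1,2,W) → sL=40/17, sR=200/37, mL=100/37, mR=-4880/629
obs B: pose=(3,4,W) → sL=8/5, sR=200/101, mL=100/101, mR=-1808/505
sensor matrix S = [[40/17, 200/37], [8/5, 200/101]]; det S = -253440/63529
solve [mL_A; mL_B] = S·[w00; w01] and [mR_A; mR_B] = S·[w10; w11]:
  w00 = 0, w01 = 1/2, w10 = -1, w11 = -1

0 1/2 -1 -1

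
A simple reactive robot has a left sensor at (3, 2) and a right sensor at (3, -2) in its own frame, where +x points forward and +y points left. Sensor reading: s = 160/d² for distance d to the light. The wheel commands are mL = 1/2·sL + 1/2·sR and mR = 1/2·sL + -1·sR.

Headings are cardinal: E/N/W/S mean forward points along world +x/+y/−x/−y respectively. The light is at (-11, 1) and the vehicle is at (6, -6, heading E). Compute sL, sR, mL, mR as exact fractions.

32/85 160/481 14496/40885 -5904/40885

left sensor world pos  = (9, -4); dL² = 425
right sensor world pos = (9, -8); dR² = 481
sL = 160/425 = 32/85
sR = 160/481 = 160/481
mL = 1/2·sL + 1/2·sR = 14496/40885
mR = 1/2·sL + -1·sR = -5904/40885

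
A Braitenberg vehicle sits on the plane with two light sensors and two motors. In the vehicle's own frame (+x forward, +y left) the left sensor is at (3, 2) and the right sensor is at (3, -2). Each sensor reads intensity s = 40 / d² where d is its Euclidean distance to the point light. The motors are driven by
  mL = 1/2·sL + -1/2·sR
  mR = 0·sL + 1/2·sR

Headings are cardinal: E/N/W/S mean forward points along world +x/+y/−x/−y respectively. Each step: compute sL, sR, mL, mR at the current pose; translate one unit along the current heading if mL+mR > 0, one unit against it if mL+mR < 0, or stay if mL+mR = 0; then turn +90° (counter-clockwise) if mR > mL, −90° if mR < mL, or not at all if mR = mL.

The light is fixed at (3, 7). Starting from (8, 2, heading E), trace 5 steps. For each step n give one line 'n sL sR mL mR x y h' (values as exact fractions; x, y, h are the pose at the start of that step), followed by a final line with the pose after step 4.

0 40/73 40/113 800/8249 20/113 8 2 E
1 2 10/17 12/17 5/17 9 2 N
2 8/17 40/117 128/1989 20/117 9 3 E
3 20/13 20/41 280/533 10/41 10 3 N
4 40/101 8/25 96/2525 4/25 10 4 E
final 11 4 N

n=0: pose=(8,2,E); sL=40/73, sR=40/113; mL=800/8249, mR=20/113; mL+mR=20/73 → advance +1; mR−mL=660/8249 → turn +1·90°
n=1: pose=(9,2,N); sL=2, sR=10/17; mL=12/17, mR=5/17; mL+mR=1 → advance +1; mR−mL=-7/17 → turn -1·90°
n=2: pose=(9,3,E); sL=8/17, sR=40/117; mL=128/1989, mR=20/117; mL+mR=4/17 → advance +1; mR−mL=212/1989 → turn +1·90°
n=3: pose=(10,3,N); sL=20/13, sR=20/41; mL=280/533, mR=10/41; mL+mR=10/13 → advance +1; mR−mL=-150/533 → turn -1·90°
n=4: pose=(10,4,E); sL=40/101, sR=8/25; mL=96/2525, mR=4/25; mL+mR=20/101 → advance +1; mR−mL=308/2525 → turn +1·90°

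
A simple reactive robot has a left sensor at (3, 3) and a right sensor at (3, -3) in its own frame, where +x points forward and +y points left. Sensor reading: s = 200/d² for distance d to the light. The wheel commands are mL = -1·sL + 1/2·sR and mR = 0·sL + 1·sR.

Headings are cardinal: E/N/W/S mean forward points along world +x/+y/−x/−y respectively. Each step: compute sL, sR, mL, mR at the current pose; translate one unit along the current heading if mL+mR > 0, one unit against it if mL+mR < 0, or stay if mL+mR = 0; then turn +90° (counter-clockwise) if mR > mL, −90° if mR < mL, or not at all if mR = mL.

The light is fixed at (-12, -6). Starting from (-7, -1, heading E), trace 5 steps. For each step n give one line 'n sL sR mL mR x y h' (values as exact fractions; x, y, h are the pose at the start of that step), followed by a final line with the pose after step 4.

n=0: pose=(-7,-1,E); sL=25/16, sR=50/17; mL=-25/272, mR=50/17; mL+mR=775/272 → advance +1; mR−mL=825/272 → turn +1·90°
n=1: pose=(-6,-1,N); sL=200/73, sR=40/29; mL=-4340/2117, mR=40/29; mL+mR=-1420/2117 → advance -1; mR−mL=7260/2117 → turn +1·90°
n=2: pose=(-6,-2,W); sL=20, sR=100/29; mL=-530/29, mR=100/29; mL+mR=-430/29 → advance -1; mR−mL=630/29 → turn +1·90°
n=3: pose=(-5,-2,S); sL=200/101, sR=200/17; mL=6700/1717, mR=200/17; mL+mR=26900/1717 → advance +1; mR−mL=13500/1717 → turn +1·90°
n=4: pose=(-5,-3,E); sL=25/17, sR=2; mL=-8/17, mR=2; mL+mR=26/17 → advance +1; mR−mL=42/17 → turn +1·90°

0 25/16 50/17 -25/272 50/17 -7 -1 E
1 200/73 40/29 -4340/2117 40/29 -6 -1 N
2 20 100/29 -530/29 100/29 -6 -2 W
3 200/101 200/17 6700/1717 200/17 -5 -2 S
4 25/17 2 -8/17 2 -5 -3 E
final -4 -3 N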